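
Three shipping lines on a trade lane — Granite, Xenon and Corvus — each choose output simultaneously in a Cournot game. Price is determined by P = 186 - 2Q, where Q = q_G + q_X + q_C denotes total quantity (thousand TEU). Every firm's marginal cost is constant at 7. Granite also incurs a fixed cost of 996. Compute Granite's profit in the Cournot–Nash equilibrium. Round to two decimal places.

Each firm earns π_i = (186 - 2Q)q_i - 7q_i.
Setting ∂π_i/∂q_i = 0 with rivals' quantities fixed: 179 - 4q_i - 2·Σ_{j≠i} q_j = 0.
With identical firms every q_j equals q_i, so Σ_{j≠i} q_j = 2q_i and 179 = 8q_i, giving q_i = 179/8.
Price P = 186 - 2·(537/8) = 207/4.
Granite's profit: (207/4 - 7)·(179/8) - 996 = 169/32.

5.28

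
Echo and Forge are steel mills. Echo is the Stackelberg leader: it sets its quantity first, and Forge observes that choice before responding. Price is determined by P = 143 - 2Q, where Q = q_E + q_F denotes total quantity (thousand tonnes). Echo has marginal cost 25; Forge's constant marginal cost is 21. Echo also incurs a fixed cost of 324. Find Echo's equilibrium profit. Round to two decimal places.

488.25

The follower Forge best-responds to any q_E: π_F = (143 - 2Q)q_F - 21q_F.
∂π_F/∂q_F = 122 - 2q_E - 4q_F = 0 gives the reaction function q_F = (122 - 2q_E)/4.
Echo substitutes q_F(q_E) into its own profit: π_E = q_E(143 - 2q_E - (122 - 2q_E)/2) - 25q_E = (82 - q_E)q_E - 25q_E.
Leader FOC: 57 - 2q_E = 0, so q_E = 57/2.
Then q_F = (122 - 2·(57/2))/4 = 65/4.
Price P = 143 - 2·(179/4) = 107/2.
Echo's profit: (107/2 - 25)·(57/2) - 324 = 1953/4.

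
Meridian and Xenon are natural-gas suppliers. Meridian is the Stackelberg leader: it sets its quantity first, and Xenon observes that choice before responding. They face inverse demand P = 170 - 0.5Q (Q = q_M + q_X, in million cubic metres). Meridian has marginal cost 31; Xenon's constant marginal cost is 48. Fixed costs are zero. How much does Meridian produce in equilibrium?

156

Solve by backward induction. Given q_M, the follower Xenon maximises π_X = (170 - (1/2)q_M - (1/2)q_X)q_X - 48q_X.
∂π_X/∂q_X = 122 - (1/2)q_M - q_X = 0 gives the reaction function q_X = (122 - (1/2)q_M).
The leader anticipates this reaction. Substituting into P = 170 - 0.5Q gives P = 109 - (1/4)q_M, so π_M = (109 - (1/4)q_M)q_M - 31q_M.
Maximising: ∂π_M/∂q_M = 78 - (1/2)q_M = 0, giving q_M = 156.
Then q_X = (122 - (1/2)·156) = 44.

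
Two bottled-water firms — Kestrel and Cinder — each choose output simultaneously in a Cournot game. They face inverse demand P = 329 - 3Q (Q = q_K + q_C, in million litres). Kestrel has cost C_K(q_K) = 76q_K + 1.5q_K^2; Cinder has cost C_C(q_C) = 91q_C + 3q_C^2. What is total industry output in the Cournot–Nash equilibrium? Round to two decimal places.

Kestrel's profit: π_K = (329 - 3Q)q_K - (76q_K + (3/2)q_K²). Setting ∂π_K/∂q_K = 0: 253 - 9q_K - 3(q_C) = 0.
Cinder's first-order condition: 238 - 12q_C - 3(q_K) = 0.
Rearranging gives the reaction functions q_K = (253 - 3q_C)/9 and q_C = (238 - 3q_K)/12.
Substituting one into the other gives q_K = 258/11 and q_C = 461/33.
Total output Q = 258/11 + 461/33 = 1235/33.

37.42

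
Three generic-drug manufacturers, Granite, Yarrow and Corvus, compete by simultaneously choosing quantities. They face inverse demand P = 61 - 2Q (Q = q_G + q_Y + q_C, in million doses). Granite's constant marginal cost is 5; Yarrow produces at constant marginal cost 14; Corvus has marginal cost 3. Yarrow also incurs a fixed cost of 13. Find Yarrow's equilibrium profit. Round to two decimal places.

Granite's profit: π_G = (61 - 2Q)q_G - (5q_G). Setting ∂π_G/∂q_G = 0: 56 - 4q_G - 2(q_Y + q_C) = 0.
Yarrow's first-order condition: 47 - 4q_Y - 2(q_G + q_C) = 0.
Corvus's profit: π_C = (61 - 2Q)q_C - (3q_C). Setting ∂π_C/∂q_C = 0: 58 - 4q_C - 2(q_G + q_Y) = 0.
Summing all 3 equations gives 161 − 8Q = 0, hence Q = 161/8.
Back-substituting: q_G = (56 − 161/4)/2 = 63/8, q_Y = (47 − 161/4)/2 = 27/8, q_C = (58 − 161/4)/2 = 71/8.
Price P = 61 - 2·(161/8) = 83/4.
Yarrow's profit: (83/4 - 14)·(27/8) - 13 = 313/32.

9.78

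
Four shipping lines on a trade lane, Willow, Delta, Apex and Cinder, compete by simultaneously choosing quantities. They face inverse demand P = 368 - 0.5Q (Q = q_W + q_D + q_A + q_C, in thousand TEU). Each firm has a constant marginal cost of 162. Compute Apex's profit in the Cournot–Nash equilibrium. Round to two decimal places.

3394.88

Each firm earns π_i = (368 - 0.5Q)q_i - 162q_i.
Setting ∂π_i/∂q_i = 0 with rivals' quantities fixed: 206 - q_i - (1/2)·Σ_{j≠i} q_j = 0.
By symmetry each firm produces the same amount; substituting Σ_{j≠i} q_j = 3q_i yields q_i = 206/(5/2) = 412/5.
Price P = 368 - (1/2)·(1648/5) = 1016/5.
Apex's profit: (1016/5 - 162)·(412/5) = 3394.8800.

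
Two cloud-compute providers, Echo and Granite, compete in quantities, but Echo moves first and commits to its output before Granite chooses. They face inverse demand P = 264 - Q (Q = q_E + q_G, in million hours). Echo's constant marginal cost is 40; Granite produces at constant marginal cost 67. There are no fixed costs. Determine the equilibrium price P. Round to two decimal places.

The follower Granite best-responds to any q_E: π_G = (264 - Q)q_G - 67q_G.
∂π_G/∂q_G = 197 - q_E - 2q_G = 0 gives the reaction function q_G = (197 - q_E)/2.
Echo substitutes q_G(q_E) into its own profit: π_E = q_E(264 - q_E - (197 - q_E)/2) - 40q_E = (331/2 - (1/2)q_E)q_E - 40q_E.
The leader's first-order condition 251/2 - q_E = 0 yields q_E = 251/2.
Then q_G = (197 - 251/2)/2 = 143/4.
Total output Q = 645/4, so price P = 264 - 645/4 = 411/4.

102.75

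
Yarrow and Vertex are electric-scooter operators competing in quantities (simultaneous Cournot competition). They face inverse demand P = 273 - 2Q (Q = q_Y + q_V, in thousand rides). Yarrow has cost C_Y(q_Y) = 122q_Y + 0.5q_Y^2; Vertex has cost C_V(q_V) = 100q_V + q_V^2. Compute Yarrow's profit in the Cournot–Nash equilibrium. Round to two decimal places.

1159.76

Yarrow's profit: π_Y = (273 - 2Q)q_Y - (122q_Y + (1/2)q_Y²). Setting ∂π_Y/∂q_Y = 0: 151 - 5q_Y - 2(q_V) = 0.
Vertex's first-order condition: 173 - 6q_V - 2(q_Y) = 0.
So q_Y = (151 - 2q_V)/5 and q_V = (173 - 2q_Y)/6.
Substituting one into the other gives q_Y = 280/13 and q_V = 563/26.
Price P = 273 - 2·(1123/26) = 186.6154.
Yarrow's profit: 186.6154·(280/13) - 122·(280/13) - (1/2)(280/13)² = 1159.7633.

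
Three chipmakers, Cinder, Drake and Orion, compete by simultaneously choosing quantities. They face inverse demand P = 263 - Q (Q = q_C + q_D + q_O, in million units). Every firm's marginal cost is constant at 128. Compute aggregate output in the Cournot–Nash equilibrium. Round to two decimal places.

101.25

A representative firm's profit is π_i = q_i(263 - Q) - 128q_i.
Setting ∂π_i/∂q_i = 0 with rivals' quantities fixed: 135 - 2q_i - Σ_{j≠i} q_j = 0.
By symmetry each firm produces the same amount; substituting Σ_{j≠i} q_j = 2q_i yields q_i = 135/4.
Total output Q = 135/4 + 135/4 + 135/4 = 405/4.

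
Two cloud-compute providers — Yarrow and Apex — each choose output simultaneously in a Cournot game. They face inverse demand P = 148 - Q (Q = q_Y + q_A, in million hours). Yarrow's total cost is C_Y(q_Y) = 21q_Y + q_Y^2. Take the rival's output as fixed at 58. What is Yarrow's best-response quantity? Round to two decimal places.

With the rival's output fixed at 58, Yarrow's profit is π_Y = (148 - 58 - q_Y)q_Y - (21q_Y + q_Y²) = (90 - q_Y)q_Y - (21q_Y + q_Y²).
∂π_Y/∂q_Y = 69 - 4q_Y = 0, so q_Y = 69/4.

17.25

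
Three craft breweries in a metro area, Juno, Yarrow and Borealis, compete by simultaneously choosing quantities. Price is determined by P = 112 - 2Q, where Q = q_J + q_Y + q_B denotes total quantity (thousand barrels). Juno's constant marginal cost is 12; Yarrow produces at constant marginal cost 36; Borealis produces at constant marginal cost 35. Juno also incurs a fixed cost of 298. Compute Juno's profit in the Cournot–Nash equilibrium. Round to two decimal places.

Juno's profit: π_J = (112 - 2Q)q_J - (12q_J). Setting ∂π_J/∂q_J = 0: 100 - 4q_J - 2(q_Y + q_B) = 0.
Yarrow's profit: π_Y = (112 - 2Q)q_Y - (36q_Y). Setting ∂π_Y/∂q_Y = 0: 76 - 4q_Y - 2(q_J + q_B) = 0.
Borealis's first-order condition: 77 - 4q_B - 2(q_J + q_Y) = 0.
Adding the 3 first-order conditions: 253 − 8Q = 0, so Q = 253/8.
Back-substituting: q_J = (100 − 253/4)/2 = 147/8, q_Y = (76 − 253/4)/2 = 51/8, q_B = (77 − 253/4)/2 = 55/8.
Price P = 112 - 2·(253/8) = 195/4.
Juno's profit: (195/4 - 12)·(147/8) - 298 = 377.2813.

377.28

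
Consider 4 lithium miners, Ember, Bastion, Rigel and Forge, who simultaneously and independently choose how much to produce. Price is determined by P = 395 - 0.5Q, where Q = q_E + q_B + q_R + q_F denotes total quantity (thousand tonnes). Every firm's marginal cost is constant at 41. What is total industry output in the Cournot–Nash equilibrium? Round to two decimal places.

566.40

A representative firm's profit is π_i = q_i(395 - 0.5Q) - 41q_i.
First-order condition (treating rivals' output as given): 354 - q_i - (1/2)·Σ_{j≠i} q_j = 0.
By symmetry each firm produces the same amount; substituting Σ_{j≠i} q_j = 3q_i yields q_i = 354/(5/2) = 708/5.
Total output Q = 708/5 + 708/5 + 708/5 + 708/5 = 566.4000.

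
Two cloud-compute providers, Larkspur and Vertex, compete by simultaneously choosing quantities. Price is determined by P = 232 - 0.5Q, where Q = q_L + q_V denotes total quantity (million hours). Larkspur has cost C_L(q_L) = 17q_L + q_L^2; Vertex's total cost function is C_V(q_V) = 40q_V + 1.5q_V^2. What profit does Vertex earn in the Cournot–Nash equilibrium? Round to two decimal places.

Larkspur's profit: π_L = (232 - 0.5Q)q_L - (17q_L + q_L²). Setting ∂π_L/∂q_L = 0: 215 - 3q_L - (1/2)(q_V) = 0.
Vertex's profit: π_V = (232 - 0.5Q)q_V - (40q_V + (3/2)q_V²). Setting ∂π_V/∂q_V = 0: 192 - 4q_V - (1/2)(q_L) = 0.
Best responses: q_L = (215 - (1/2)q_V)/3, q_V = (192 - (1/2)q_L)/4.
Substituting one into the other gives q_L = 65.0213 and q_V = 1874/47.
Price P = 232 - (1/2)·104.8936 = 179.5532.
Vertex's profit: 179.5532·(1874/47) - 40·(1874/47) - (3/2)(1874/47)² = 3179.6071.

3179.61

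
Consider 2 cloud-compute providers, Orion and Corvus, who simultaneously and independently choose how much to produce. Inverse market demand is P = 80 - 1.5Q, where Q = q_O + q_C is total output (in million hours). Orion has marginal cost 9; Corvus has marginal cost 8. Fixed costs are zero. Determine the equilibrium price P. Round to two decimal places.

Orion's profit: π_O = (80 - 1.5Q)q_O - (9q_O). Setting ∂π_O/∂q_O = 0: 71 - 3q_O - (3/2)(q_C) = 0.
Corvus's first-order condition: 72 - 3q_C - (3/2)(q_O) = 0.
So q_O = (71 - (3/2)q_C)/3 and q_C = (72 - (3/2)q_O)/3.
Solving the pair: q_O = 140/9, q_C = 146/9.
Total output Q = 286/9, so price P = 80 - (3/2)·(286/9) = 97/3.

32.33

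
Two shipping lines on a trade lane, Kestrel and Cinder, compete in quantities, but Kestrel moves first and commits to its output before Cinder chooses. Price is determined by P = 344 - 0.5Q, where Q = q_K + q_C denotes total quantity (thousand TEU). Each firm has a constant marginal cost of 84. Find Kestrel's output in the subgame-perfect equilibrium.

260

The follower Cinder best-responds to any q_K: π_C = (344 - 0.5Q)q_C - 84q_C.
∂π_C/∂q_C = 260 - (1/2)q_K - q_C = 0 gives the reaction function q_C = (260 - (1/2)q_K).
The leader anticipates this reaction. Substituting into P = 344 - 0.5Q gives P = 214 - (1/4)q_K, so π_K = (214 - (1/4)q_K)q_K - 84q_K.
Maximising: ∂π_K/∂q_K = 130 - (1/2)q_K = 0, giving q_K = 260.
Then q_C = (260 - (1/2)·260) = 130.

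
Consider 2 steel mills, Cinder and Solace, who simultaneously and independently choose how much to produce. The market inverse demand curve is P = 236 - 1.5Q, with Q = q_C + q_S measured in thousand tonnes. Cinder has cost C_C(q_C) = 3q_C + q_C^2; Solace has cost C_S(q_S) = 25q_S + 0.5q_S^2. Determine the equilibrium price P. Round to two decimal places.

Cinder's profit: π_C = (236 - 1.5Q)q_C - (3q_C + q_C²). Setting ∂π_C/∂q_C = 0: 233 - 5q_C - (3/2)(q_S) = 0.
Solace's profit: π_S = (236 - 1.5Q)q_S - (25q_S + (1/2)q_S²). Setting ∂π_S/∂q_S = 0: 211 - 4q_S - (3/2)(q_C) = 0.
So q_C = (233 - (3/2)q_S)/5 and q_S = (211 - (3/2)q_C)/4.
Substituting one into the other gives q_C = 34.6761 and q_S = 39.7465.
Total output Q = 74.4225, so price P = 236 - (3/2)·74.4225 = 124.3662.

124.37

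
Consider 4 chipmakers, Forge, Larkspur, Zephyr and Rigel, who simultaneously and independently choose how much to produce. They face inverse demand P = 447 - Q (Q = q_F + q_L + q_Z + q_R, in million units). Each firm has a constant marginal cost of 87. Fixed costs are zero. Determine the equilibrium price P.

Each firm earns π_i = (447 - Q)q_i - 87q_i.
First-order condition (treating rivals' output as given): 360 - 2q_i - Σ_{j≠i} q_j = 0.
With identical firms every q_j equals q_i, so Σ_{j≠i} q_j = 3q_i and 360 = 5q_i, giving q_i = 72.
Total output Q = 288, so price P = 447 - 288 = 159.

159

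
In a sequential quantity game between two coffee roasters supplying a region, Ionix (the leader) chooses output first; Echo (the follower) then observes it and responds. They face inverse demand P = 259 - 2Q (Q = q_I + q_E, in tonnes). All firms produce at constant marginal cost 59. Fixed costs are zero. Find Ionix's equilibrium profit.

Solve by backward induction. Given q_I, the follower Echo maximises π_E = (259 - 2q_I - 2q_E)q_E - 59q_E.
Follower FOC: 200 - 2q_I - 4q_E = 0, so q_E(q_I) = (200 - 2q_I)/4.
The leader anticipates this reaction. Substituting into P = 259 - 2Q gives P = 159 - q_I, so π_I = (159 - q_I)q_I - 59q_I.
Maximising: ∂π_I/∂q_I = 100 - 2q_I = 0, giving q_I = 50.
Then q_E = (200 - 2·50)/4 = 25.
Price P = 259 - 2·75 = 109.
Ionix's profit: (109 - 59)·50 = 2500.

2500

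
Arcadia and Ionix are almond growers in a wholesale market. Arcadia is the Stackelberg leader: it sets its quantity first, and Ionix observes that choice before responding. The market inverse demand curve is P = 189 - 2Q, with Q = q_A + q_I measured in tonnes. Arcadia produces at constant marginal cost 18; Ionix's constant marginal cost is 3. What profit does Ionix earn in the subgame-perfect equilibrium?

1458

Solve by backward induction. Given q_A, the follower Ionix maximises π_I = (189 - 2q_A - 2q_I)q_I - 3q_I.
Setting the follower's marginal profit to zero, 186 - 2q_A - 4q_I = 0, i.e. q_I = (186 - 2q_A)/4.
The leader anticipates this reaction. Substituting into P = 189 - 2Q gives P = 96 - q_A, so π_A = (96 - q_A)q_A - 18q_A.
Leader FOC: 78 - 2q_A = 0, so q_A = 39.
Then q_I = (186 - 2·39)/4 = 27.
Price P = 189 - 2·66 = 57.
Ionix's profit: (57 - 3)·27 = 1458.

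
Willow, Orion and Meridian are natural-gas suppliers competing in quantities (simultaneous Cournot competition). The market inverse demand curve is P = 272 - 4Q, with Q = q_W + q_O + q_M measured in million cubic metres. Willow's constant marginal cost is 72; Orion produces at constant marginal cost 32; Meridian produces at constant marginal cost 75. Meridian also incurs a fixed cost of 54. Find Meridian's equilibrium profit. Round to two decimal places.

302.27

Willow's profit: π_W = (272 - 4Q)q_W - (72q_W). Setting ∂π_W/∂q_W = 0: 200 - 8q_W - 4(q_O + q_M) = 0.
Orion's first-order condition: 240 - 8q_O - 4(q_W + q_M) = 0.
Meridian's first-order condition: 197 - 8q_M - 4(q_W + q_O) = 0.
Summing all 3 equations gives 637 − 16Q = 0, hence Q = 637/16.
Back-substituting: q_W = (200 − 637/4)/4 = 163/16, q_O = (240 − 637/4)/4 = 323/16, q_M = (197 − 637/4)/4 = 151/16.
Price P = 272 - 4·(637/16) = 451/4.
Meridian's profit: (451/4 - 75)·(151/16) - 54 = 302.2656.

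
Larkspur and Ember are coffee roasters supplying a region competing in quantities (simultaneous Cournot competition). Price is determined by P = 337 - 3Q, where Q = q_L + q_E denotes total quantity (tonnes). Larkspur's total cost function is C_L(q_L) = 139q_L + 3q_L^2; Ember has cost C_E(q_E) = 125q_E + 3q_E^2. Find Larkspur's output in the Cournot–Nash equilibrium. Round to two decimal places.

12.89

Larkspur's profit: π_L = (337 - 3Q)q_L - (139q_L + 3q_L²). Setting ∂π_L/∂q_L = 0: 198 - 12q_L - 3(q_E) = 0.
Ember's profit: π_E = (337 - 3Q)q_E - (125q_E + 3q_E²). Setting ∂π_E/∂q_E = 0: 212 - 12q_E - 3(q_L) = 0.
Rearranging gives the reaction functions q_L = (198 - 3q_E)/12 and q_E = (212 - 3q_L)/12.
Substituting one into the other gives q_L = 116/9 and q_E = 130/9.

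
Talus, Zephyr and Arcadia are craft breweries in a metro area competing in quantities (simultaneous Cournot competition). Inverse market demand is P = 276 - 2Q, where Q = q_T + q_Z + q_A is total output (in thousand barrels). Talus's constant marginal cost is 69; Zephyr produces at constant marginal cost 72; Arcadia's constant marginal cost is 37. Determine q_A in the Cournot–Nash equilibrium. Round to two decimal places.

38.25

Talus's profit: π_T = (276 - 2Q)q_T - (69q_T). Setting ∂π_T/∂q_T = 0: 207 - 4q_T - 2(q_Z + q_A) = 0.
Zephyr's first-order condition: 204 - 4q_Z - 2(q_T + q_A) = 0.
Arcadia's profit: π_A = (276 - 2Q)q_A - (37q_A). Setting ∂π_A/∂q_A = 0: 239 - 4q_A - 2(q_T + q_Z) = 0.
Adding the 3 first-order conditions: 650 − 8Q = 0, so Q = 325/4.
Back-substituting: q_T = (207 − 325/2)/2 = 89/4, q_Z = (204 − 325/2)/2 = 83/4, q_A = (239 − 325/2)/2 = 153/4.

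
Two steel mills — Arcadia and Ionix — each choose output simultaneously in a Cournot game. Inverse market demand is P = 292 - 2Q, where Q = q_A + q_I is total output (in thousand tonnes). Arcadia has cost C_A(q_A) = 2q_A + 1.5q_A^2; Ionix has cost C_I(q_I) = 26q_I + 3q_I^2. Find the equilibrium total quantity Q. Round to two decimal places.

Arcadia's profit: π_A = (292 - 2Q)q_A - (2q_A + (3/2)q_A²). Setting ∂π_A/∂q_A = 0: 290 - 7q_A - 2(q_I) = 0.
Ionix's profit: π_I = (292 - 2Q)q_I - (26q_I + 3q_I²). Setting ∂π_I/∂q_I = 0: 266 - 10q_I - 2(q_A) = 0.
Best responses: q_A = (290 - 2q_I)/7, q_I = (266 - 2q_A)/10.
Solving the pair: q_A = 1184/33, q_I = 641/33.
Total output Q = 1184/33 + 641/33 = 1825/33.

55.30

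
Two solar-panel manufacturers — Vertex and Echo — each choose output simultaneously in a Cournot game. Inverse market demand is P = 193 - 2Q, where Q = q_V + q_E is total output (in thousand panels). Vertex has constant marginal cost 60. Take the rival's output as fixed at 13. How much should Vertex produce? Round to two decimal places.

With the rival's output fixed at 13, Vertex's profit is π_V = (193 - 2·13 - 2q_V)q_V - (60q_V) = (167 - 2q_V)q_V - (60q_V).
∂π_V/∂q_V = 107 - 4q_V = 0, so q_V = 107/4.

26.75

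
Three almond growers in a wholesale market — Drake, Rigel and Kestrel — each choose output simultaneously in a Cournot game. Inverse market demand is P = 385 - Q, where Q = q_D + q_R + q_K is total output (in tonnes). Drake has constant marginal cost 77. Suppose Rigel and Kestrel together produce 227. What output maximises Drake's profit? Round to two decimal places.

40.50

With rivals' combined output fixed at 227, Drake's profit is π_D = (385 - 227 - q_D)q_D - (77q_D) = (158 - q_D)q_D - (77q_D).
∂π_D/∂q_D = 81 - 2q_D = 0, so q_D = 81/2.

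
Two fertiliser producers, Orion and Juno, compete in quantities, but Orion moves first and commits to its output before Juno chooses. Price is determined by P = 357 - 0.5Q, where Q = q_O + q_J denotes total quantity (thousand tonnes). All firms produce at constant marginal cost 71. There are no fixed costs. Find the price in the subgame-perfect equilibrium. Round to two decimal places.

142.50

The follower Juno best-responds to any q_O: π_J = (357 - 0.5Q)q_J - 71q_J.
Follower FOC: 286 - (1/2)q_O - q_J = 0, so q_J(q_O) = (286 - (1/2)q_O).
The leader anticipates this reaction. Substituting into P = 357 - 0.5Q gives P = 214 - (1/4)q_O, so π_O = (214 - (1/4)q_O)q_O - 71q_O.
The leader's first-order condition 143 - (1/2)q_O = 0 yields q_O = 286.
Then q_J = (286 - (1/2)·286) = 143.
Total output Q = 429, so price P = 357 - (1/2)·429 = 285/2.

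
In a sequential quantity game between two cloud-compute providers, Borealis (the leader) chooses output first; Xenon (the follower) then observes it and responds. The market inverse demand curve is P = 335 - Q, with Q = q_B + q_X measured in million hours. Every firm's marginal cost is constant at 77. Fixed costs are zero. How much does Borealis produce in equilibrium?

The follower Xenon best-responds to any q_B: π_X = (335 - Q)q_X - 77q_X.
Setting the follower's marginal profit to zero, 258 - q_B - 2q_X = 0, i.e. q_X = (258 - q_B)/2.
The leader anticipates this reaction. Substituting into P = 335 - Q gives P = 206 - (1/2)q_B, so π_B = (206 - (1/2)q_B)q_B - 77q_B.
Leader FOC: 129 - q_B = 0, so q_B = 129.
Then q_X = (258 - 129)/2 = 129/2.

129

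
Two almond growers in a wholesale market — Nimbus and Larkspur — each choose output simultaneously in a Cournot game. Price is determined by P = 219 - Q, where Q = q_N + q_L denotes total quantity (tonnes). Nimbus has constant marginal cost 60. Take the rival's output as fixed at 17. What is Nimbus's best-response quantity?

With the rival's output fixed at 17, Nimbus's profit is π_N = (219 - 17 - q_N)q_N - (60q_N) = (202 - q_N)q_N - (60q_N).
∂π_N/∂q_N = 142 - 2q_N = 0, so q_N = 71.

71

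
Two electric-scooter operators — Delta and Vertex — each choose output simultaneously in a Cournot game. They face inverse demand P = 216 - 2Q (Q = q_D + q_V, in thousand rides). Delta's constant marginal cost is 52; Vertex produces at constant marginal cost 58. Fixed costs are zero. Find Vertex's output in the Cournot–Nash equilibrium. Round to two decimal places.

25.33

Delta's profit: π_D = (216 - 2Q)q_D - (52q_D). Setting ∂π_D/∂q_D = 0: 164 - 4q_D - 2(q_V) = 0.
Vertex's profit: π_V = (216 - 2Q)q_V - (58q_V). Setting ∂π_V/∂q_V = 0: 158 - 4q_V - 2(q_D) = 0.
Best responses: q_D = (164 - 2q_V)/4, q_V = (158 - 2q_D)/4.
Solving the pair: q_D = 85/3, q_V = 76/3.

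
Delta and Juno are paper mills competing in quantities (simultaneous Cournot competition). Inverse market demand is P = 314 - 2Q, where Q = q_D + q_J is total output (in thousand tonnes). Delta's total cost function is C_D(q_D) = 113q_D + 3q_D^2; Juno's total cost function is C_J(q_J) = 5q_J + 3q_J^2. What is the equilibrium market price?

Delta's profit: π_D = (314 - 2Q)q_D - (113q_D + 3q_D²). Setting ∂π_D/∂q_D = 0: 201 - 10q_D - 2(q_J) = 0.
Juno's first-order condition: 309 - 10q_J - 2(q_D) = 0.
Best responses: q_D = (201 - 2q_J)/10, q_J = (309 - 2q_D)/10.
Substituting one into the other gives q_D = 29/2 and q_J = 28.
Total output Q = 85/2, so price P = 314 - 2·(85/2) = 229.

229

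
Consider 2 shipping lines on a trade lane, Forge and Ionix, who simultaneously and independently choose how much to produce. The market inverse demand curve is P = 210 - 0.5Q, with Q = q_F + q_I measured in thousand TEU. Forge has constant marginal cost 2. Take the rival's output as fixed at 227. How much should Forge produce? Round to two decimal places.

94.50

With the rival's output fixed at 227, Forge's profit is π_F = (210 - (1/2)·227 - (1/2)q_F)q_F - (2q_F) = (193/2 - (1/2)q_F)q_F - (2q_F).
∂π_F/∂q_F = 189/2 - q_F = 0, so q_F = 189/2.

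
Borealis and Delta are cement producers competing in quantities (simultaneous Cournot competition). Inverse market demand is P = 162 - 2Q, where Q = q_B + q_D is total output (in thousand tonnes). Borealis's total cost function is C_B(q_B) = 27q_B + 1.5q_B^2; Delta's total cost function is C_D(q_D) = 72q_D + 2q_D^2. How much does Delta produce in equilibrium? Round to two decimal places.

Borealis's profit: π_B = (162 - 2Q)q_B - (27q_B + (3/2)q_B²). Setting ∂π_B/∂q_B = 0: 135 - 7q_B - 2(q_D) = 0.
Delta's profit: π_D = (162 - 2Q)q_D - (72q_D + 2q_D²). Setting ∂π_D/∂q_D = 0: 90 - 8q_D - 2(q_B) = 0.
Best responses: q_B = (135 - 2q_D)/7, q_D = (90 - 2q_B)/8.
Substituting one into the other gives q_B = 225/13 and q_D = 90/13.

6.92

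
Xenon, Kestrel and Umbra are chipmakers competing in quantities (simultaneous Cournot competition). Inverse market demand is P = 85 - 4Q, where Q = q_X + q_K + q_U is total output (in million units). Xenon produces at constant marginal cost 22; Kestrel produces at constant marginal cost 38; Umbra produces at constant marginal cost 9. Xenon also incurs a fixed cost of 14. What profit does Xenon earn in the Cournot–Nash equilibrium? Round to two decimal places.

54.06

Xenon's profit: π_X = (85 - 4Q)q_X - (22q_X). Setting ∂π_X/∂q_X = 0: 63 - 8q_X - 4(q_K + q_U) = 0.
Kestrel's first-order condition: 47 - 8q_K - 4(q_X + q_U) = 0.
Umbra's first-order condition: 76 - 8q_U - 4(q_X + q_K) = 0.
Adding the 3 conditions: 186 − 8Q − 8Q = 0, i.e. Q = 93/8.
Back-substituting: q_X = (63 − 93/2)/4 = 33/8, q_K = (47 − 93/2)/4 = 1/8, q_U = (76 − 93/2)/4 = 59/8.
Price P = 85 - 4·(93/8) = 77/2.
Xenon's profit: (77/2 - 22)·(33/8) - 14 = 865/16.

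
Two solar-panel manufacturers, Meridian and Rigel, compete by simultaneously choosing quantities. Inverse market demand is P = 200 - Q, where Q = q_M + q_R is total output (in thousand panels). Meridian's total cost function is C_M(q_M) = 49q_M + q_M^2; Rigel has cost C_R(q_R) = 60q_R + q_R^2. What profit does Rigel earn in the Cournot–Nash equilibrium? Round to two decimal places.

1486.94

Meridian's profit: π_M = (200 - Q)q_M - (49q_M + q_M²). Setting ∂π_M/∂q_M = 0: 151 - 4q_M - (q_R) = 0.
Rigel's first-order condition: 140 - 4q_R - (q_M) = 0.
Rearranging gives the reaction functions q_M = (151 - q_R)/4 and q_R = (140 - q_M)/4.
Substituting one into the other gives q_M = 464/15 and q_R = 409/15.
Price P = 200 - 291/5 = 709/5.
Rigel's profit: (709/5)·(409/15) - 60·(409/15) - (409/15)² = 1486.9422.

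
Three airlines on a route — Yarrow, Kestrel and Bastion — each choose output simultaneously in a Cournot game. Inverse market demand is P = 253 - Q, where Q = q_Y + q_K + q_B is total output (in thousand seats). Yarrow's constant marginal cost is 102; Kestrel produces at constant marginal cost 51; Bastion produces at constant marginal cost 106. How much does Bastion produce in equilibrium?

Yarrow's profit: π_Y = (253 - Q)q_Y - (102q_Y). Setting ∂π_Y/∂q_Y = 0: 151 - 2q_Y - (q_K + q_B) = 0.
Kestrel's first-order condition: 202 - 2q_K - (q_Y + q_B) = 0.
Bastion's first-order condition: 147 - 2q_B - (q_Y + q_K) = 0.
Adding the 3 first-order conditions: 500 − 4Q = 0, so Q = 125.
Back-substituting: q_Y = (151 − 125) = 26, q_K = (202 − 125) = 77, q_B = (147 − 125) = 22.

22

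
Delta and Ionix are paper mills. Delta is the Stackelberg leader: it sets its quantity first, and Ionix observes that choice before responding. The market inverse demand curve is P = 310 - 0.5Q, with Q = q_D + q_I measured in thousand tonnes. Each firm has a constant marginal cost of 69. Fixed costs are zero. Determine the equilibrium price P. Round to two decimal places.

Solve by backward induction. Given q_D, the follower Ionix maximises π_I = (310 - (1/2)q_D - (1/2)q_I)q_I - 69q_I.
Follower FOC: 241 - (1/2)q_D - q_I = 0, so q_I(q_D) = (241 - (1/2)q_D).
The leader anticipates this reaction. Substituting into P = 310 - 0.5Q gives P = 379/2 - (1/4)q_D, so π_D = (379/2 - (1/4)q_D)q_D - 69q_D.
The leader's first-order condition 241/2 - (1/2)q_D = 0 yields q_D = 241.
Then q_I = (241 - (1/2)·241) = 241/2.
Total output Q = 723/2, so price P = 310 - (1/2)·(723/2) = 517/4.

129.25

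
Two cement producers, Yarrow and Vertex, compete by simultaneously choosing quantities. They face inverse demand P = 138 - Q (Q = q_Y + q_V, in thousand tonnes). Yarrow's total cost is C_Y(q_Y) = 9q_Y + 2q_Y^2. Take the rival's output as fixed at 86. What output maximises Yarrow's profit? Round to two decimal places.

7.17

With the rival's output fixed at 86, Yarrow's profit is π_Y = (138 - 86 - q_Y)q_Y - (9q_Y + 2q_Y²) = (52 - q_Y)q_Y - (9q_Y + 2q_Y²).
∂π_Y/∂q_Y = 43 - 6q_Y = 0, so q_Y = 43/6.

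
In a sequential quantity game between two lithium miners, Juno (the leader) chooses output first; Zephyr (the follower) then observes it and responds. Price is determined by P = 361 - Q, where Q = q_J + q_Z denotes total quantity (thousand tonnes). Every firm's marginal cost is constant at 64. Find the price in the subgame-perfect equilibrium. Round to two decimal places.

138.25

Solve by backward induction. Given q_J, the follower Zephyr maximises π_Z = (361 - q_J - q_Z)q_Z - 64q_Z.
∂π_Z/∂q_Z = 297 - q_J - 2q_Z = 0 gives the reaction function q_Z = (297 - q_J)/2.
The leader anticipates this reaction. Substituting into P = 361 - Q gives P = 425/2 - (1/2)q_J, so π_J = (425/2 - (1/2)q_J)q_J - 64q_J.
Maximising: ∂π_J/∂q_J = 297/2 - q_J = 0, giving q_J = 297/2.
Then q_Z = (297 - 297/2)/2 = 297/4.
Total output Q = 891/4, so price P = 361 - 891/4 = 553/4.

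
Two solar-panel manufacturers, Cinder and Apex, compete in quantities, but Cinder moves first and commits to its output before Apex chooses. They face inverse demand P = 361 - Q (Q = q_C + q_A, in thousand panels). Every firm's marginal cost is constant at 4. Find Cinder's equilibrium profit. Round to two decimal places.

15931.13

The follower Apex best-responds to any q_C: π_A = (361 - Q)q_A - 4q_A.
Setting the follower's marginal profit to zero, 357 - q_C - 2q_A = 0, i.e. q_A = (357 - q_C)/2.
The leader anticipates this reaction. Substituting into P = 361 - Q gives P = 365/2 - (1/2)q_C, so π_C = (365/2 - (1/2)q_C)q_C - 4q_C.
Maximising: ∂π_C/∂q_C = 357/2 - q_C = 0, giving q_C = 357/2.
Then q_A = (357 - 357/2)/2 = 357/4.
Price P = 361 - 1071/4 = 373/4.
Cinder's profit: (373/4 - 4)·(357/2) = 15931.1250.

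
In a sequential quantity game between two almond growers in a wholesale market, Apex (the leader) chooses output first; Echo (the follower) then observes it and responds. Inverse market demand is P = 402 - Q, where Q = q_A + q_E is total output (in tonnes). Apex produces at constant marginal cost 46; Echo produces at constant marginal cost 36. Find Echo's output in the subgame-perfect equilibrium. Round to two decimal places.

Solve by backward induction. Given q_A, the follower Echo maximises π_E = (402 - q_A - q_E)q_E - 36q_E.
Follower FOC: 366 - q_A - 2q_E = 0, so q_E(q_A) = (366 - q_A)/2.
Apex substitutes q_E(q_A) into its own profit: π_A = q_A(402 - q_A - (366 - q_A)/2) - 46q_A = (219 - (1/2)q_A)q_A - 46q_A.
The leader's first-order condition 173 - q_A = 0 yields q_A = 173.
Then q_E = (366 - 173)/2 = 193/2.

96.50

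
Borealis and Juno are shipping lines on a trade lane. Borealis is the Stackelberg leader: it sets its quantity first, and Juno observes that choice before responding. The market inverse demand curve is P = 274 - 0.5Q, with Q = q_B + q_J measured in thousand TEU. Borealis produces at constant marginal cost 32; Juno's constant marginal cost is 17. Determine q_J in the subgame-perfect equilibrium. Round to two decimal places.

Solve by backward induction. Given q_B, the follower Juno maximises π_J = (274 - (1/2)q_B - (1/2)q_J)q_J - 17q_J.
Follower FOC: 257 - (1/2)q_B - q_J = 0, so q_J(q_B) = (257 - (1/2)q_B).
Borealis substitutes q_J(q_B) into its own profit: π_B = q_B(274 - (1/2)q_B - (257 - (1/2)q_B)/2) - 32q_B = (291/2 - (1/4)q_B)q_B - 32q_B.
Leader FOC: 227/2 - (1/2)q_B = 0, so q_B = 227.
Then q_J = (257 - (1/2)·227) = 287/2.

143.50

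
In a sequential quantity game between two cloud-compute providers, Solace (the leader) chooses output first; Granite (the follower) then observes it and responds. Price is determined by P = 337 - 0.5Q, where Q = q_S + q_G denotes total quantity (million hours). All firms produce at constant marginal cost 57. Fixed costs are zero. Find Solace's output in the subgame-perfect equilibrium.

280

The follower Granite best-responds to any q_S: π_G = (337 - 0.5Q)q_G - 57q_G.
Setting the follower's marginal profit to zero, 280 - (1/2)q_S - q_G = 0, i.e. q_G = (280 - (1/2)q_S).
The leader anticipates this reaction. Substituting into P = 337 - 0.5Q gives P = 197 - (1/4)q_S, so π_S = (197 - (1/4)q_S)q_S - 57q_S.
The leader's first-order condition 140 - (1/2)q_S = 0 yields q_S = 280.
Then q_G = (280 - (1/2)·280) = 140.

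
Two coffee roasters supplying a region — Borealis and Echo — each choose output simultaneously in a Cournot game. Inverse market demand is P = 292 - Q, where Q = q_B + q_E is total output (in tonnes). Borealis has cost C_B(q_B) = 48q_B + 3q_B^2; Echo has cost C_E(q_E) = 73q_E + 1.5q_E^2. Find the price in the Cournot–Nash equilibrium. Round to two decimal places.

227.67

Borealis's profit: π_B = (292 - Q)q_B - (48q_B + 3q_B²). Setting ∂π_B/∂q_B = 0: 244 - 8q_B - (q_E) = 0.
Echo's profit: π_E = (292 - Q)q_E - (73q_E + (3/2)q_E²). Setting ∂π_E/∂q_E = 0: 219 - 5q_E - (q_B) = 0.
So q_B = (244 - q_E)/8 and q_E = (219 - q_B)/5.
Substituting one into the other gives q_B = 77/3 and q_E = 116/3.
Total output Q = 193/3, so price P = 292 - 193/3 = 683/3.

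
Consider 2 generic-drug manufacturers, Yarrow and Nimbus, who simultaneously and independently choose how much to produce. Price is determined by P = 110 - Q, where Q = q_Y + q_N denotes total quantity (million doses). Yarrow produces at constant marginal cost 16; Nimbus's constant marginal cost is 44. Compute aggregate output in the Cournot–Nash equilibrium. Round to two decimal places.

Yarrow's profit: π_Y = (110 - Q)q_Y - (16q_Y). Setting ∂π_Y/∂q_Y = 0: 94 - 2q_Y - (q_N) = 0.
Nimbus's first-order condition: 66 - 2q_N - (q_Y) = 0.
Best responses: q_Y = (94 - q_N)/2, q_N = (66 - q_Y)/2.
Solving the pair: q_Y = 122/3, q_N = 38/3.
Total output Q = 122/3 + 38/3 = 160/3.

53.33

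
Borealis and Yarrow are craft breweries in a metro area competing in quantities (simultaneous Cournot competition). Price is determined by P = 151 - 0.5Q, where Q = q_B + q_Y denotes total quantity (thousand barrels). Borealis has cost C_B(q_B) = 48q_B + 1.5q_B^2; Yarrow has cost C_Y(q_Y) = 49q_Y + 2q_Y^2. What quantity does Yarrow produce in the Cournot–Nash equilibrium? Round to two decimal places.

18.05

Borealis's profit: π_B = (151 - 0.5Q)q_B - (48q_B + (3/2)q_B²). Setting ∂π_B/∂q_B = 0: 103 - 4q_B - (1/2)(q_Y) = 0.
Yarrow's first-order condition: 102 - 5q_Y - (1/2)(q_B) = 0.
Rearranging gives the reaction functions q_B = (103 - (1/2)q_Y)/4 and q_Y = (102 - (1/2)q_B)/5.
Substituting one into the other gives q_B = 1856/79 and q_Y = 1426/79.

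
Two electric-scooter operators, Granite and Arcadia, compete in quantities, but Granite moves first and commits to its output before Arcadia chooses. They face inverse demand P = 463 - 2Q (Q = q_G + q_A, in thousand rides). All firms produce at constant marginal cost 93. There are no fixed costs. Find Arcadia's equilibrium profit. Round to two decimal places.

4278.13

The follower Arcadia best-responds to any q_G: π_A = (463 - 2Q)q_A - 93q_A.
∂π_A/∂q_A = 370 - 2q_G - 4q_A = 0 gives the reaction function q_A = (370 - 2q_G)/4.
Granite substitutes q_A(q_G) into its own profit: π_G = q_G(463 - 2q_G - (370 - 2q_G)/2) - 93q_G = (278 - q_G)q_G - 93q_G.
Maximising: ∂π_G/∂q_G = 185 - 2q_G = 0, giving q_G = 185/2.
Then q_A = (370 - 2·(185/2))/4 = 185/4.
Price P = 463 - 2·(555/4) = 371/2.
Arcadia's profit: (371/2 - 93)·(185/4) = 4278.1250.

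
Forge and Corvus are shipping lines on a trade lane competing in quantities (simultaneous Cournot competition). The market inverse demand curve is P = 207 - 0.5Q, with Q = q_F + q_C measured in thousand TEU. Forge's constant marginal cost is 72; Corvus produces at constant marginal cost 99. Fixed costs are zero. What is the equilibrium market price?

Forge's profit: π_F = (207 - 0.5Q)q_F - (72q_F). Setting ∂π_F/∂q_F = 0: 135 - q_F - (1/2)(q_C) = 0.
Corvus's profit: π_C = (207 - 0.5Q)q_C - (99q_C). Setting ∂π_C/∂q_C = 0: 108 - q_C - (1/2)(q_F) = 0.
So q_F = (135 - (1/2)q_C) and q_C = (108 - (1/2)q_F).
Solving the pair: q_F = 108, q_C = 54.
Total output Q = 162, so price P = 207 - (1/2)·162 = 126.

126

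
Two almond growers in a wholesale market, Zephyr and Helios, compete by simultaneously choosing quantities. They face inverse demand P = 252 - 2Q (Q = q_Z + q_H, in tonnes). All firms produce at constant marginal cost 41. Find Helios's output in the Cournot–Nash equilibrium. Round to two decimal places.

35.17

Each firm earns π_i = (252 - 2Q)q_i - 41q_i.
First-order condition (treating rivals' output as given): 211 - 4q_i - 2q_j = 0.
By symmetry each firm produces the same amount; substituting q_j = q_i yields q_i = 211/6.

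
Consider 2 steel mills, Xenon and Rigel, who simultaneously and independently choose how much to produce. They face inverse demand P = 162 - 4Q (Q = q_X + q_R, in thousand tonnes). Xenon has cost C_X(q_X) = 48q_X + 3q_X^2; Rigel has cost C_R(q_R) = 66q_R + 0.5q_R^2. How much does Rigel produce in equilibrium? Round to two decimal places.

8.07

Xenon's profit: π_X = (162 - 4Q)q_X - (48q_X + 3q_X²). Setting ∂π_X/∂q_X = 0: 114 - 14q_X - 4(q_R) = 0.
Rigel's first-order condition: 96 - 9q_R - 4(q_X) = 0.
So q_X = (114 - 4q_R)/14 and q_R = (96 - 4q_X)/9.
Substituting one into the other gives q_X = 321/55 and q_R = 444/55.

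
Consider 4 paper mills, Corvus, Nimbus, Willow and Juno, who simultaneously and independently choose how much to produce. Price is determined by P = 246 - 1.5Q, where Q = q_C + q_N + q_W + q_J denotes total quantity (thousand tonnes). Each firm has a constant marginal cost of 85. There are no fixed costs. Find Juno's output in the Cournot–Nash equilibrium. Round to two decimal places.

21.47

A representative firm's profit is π_i = q_i(246 - 1.5Q) - 85q_i.
Setting ∂π_i/∂q_i = 0 with rivals' quantities fixed: 161 - 3q_i - (3/2)·Σ_{j≠i} q_j = 0.
By symmetry each firm produces the same amount; substituting Σ_{j≠i} q_j = 3q_i yields q_i = 161/(15/2) = 322/15.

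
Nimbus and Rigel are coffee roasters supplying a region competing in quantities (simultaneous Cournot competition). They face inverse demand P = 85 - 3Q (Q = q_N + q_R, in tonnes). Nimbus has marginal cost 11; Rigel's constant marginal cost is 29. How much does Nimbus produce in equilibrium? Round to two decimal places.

10.22

Nimbus's profit: π_N = (85 - 3Q)q_N - (11q_N). Setting ∂π_N/∂q_N = 0: 74 - 6q_N - 3(q_R) = 0.
Rigel's profit: π_R = (85 - 3Q)q_R - (29q_R). Setting ∂π_R/∂q_R = 0: 56 - 6q_R - 3(q_N) = 0.
So q_N = (74 - 3q_R)/6 and q_R = (56 - 3q_N)/6.
Substituting one into the other gives q_N = 92/9 and q_R = 38/9.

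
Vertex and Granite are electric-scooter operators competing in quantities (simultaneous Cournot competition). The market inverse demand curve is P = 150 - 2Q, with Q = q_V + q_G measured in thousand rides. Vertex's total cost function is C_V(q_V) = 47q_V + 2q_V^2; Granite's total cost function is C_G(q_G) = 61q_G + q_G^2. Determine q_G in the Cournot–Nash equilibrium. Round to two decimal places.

Vertex's profit: π_V = (150 - 2Q)q_V - (47q_V + 2q_V²). Setting ∂π_V/∂q_V = 0: 103 - 8q_V - 2(q_G) = 0.
Granite's first-order condition: 89 - 6q_G - 2(q_V) = 0.
So q_V = (103 - 2q_G)/8 and q_G = (89 - 2q_V)/6.
Substituting one into the other gives q_V = 10 and q_G = 23/2.

11.50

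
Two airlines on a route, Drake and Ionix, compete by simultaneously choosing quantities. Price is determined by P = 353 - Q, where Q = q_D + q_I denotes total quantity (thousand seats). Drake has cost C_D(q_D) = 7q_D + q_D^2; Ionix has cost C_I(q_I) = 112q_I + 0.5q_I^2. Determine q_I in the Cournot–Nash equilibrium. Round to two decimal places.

56.18

Drake's profit: π_D = (353 - Q)q_D - (7q_D + q_D²). Setting ∂π_D/∂q_D = 0: 346 - 4q_D - (q_I) = 0.
Ionix's first-order condition: 241 - 3q_I - (q_D) = 0.
Rearranging gives the reaction functions q_D = (346 - q_I)/4 and q_I = (241 - q_D)/3.
Solving the pair: q_D = 797/11, q_I = 618/11.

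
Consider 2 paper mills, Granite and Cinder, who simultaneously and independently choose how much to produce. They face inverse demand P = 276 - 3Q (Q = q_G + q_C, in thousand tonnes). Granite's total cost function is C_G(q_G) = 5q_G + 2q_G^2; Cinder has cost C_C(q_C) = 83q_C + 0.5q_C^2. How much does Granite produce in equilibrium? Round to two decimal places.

Granite's profit: π_G = (276 - 3Q)q_G - (5q_G + 2q_G²). Setting ∂π_G/∂q_G = 0: 271 - 10q_G - 3(q_C) = 0.
Cinder's profit: π_C = (276 - 3Q)q_C - (83q_C + (1/2)q_C²). Setting ∂π_C/∂q_C = 0: 193 - 7q_C - 3(q_G) = 0.
Best responses: q_G = (271 - 3q_C)/10, q_C = (193 - 3q_G)/7.
Solving the pair: q_G = 1318/61, q_C = 1117/61.

21.61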